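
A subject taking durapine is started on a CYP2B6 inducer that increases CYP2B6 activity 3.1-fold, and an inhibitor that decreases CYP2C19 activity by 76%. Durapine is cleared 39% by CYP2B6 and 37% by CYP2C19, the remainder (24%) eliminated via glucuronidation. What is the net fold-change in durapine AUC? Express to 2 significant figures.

The CYP2B6 pathway (39% of clearance) is boosted to 3.1× activity: 0.39 × 3.1 = 1.209.
The CYP2C19 pathway (37% of clearance) falls to 0.24× activity: 0.37 × 0.24 = 0.0888.
Non-CYP routes (24%) are unchanged.
New clearance relative to baseline: 1.209 + 0.0888 + 0.24 = 1.5378.
Because AUC varies inversely with clearance, the combined effect is 1 / 1.5378 = 0.65.

0.65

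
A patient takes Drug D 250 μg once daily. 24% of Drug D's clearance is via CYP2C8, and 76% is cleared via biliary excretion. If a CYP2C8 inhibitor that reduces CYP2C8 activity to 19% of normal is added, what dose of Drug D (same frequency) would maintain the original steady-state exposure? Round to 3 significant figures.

The CYP2C8 pathway (24% of clearance) drops to 0.19× activity: 0.24 × 0.19 = 0.0456.
The remaining 76% of clearance is unaffected.
Relative clearance = 0.0456 + 0.76 = 0.8056.
Css,avg = (dose rate)/CL, so holding Css fixed requires dose ∝ CL: 250 × 0.8056 = 201 μg.

201 μg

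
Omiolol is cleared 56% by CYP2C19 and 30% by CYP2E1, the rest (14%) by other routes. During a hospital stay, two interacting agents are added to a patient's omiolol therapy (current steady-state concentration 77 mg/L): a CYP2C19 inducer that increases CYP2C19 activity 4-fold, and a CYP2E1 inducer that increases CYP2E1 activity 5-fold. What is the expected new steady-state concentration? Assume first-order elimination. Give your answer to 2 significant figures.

The CYP2C19 pathway (56% of clearance) increases to 4× activity: 0.56 × 4 = 2.24.
The CYP2E1 pathway (30% of clearance) rises to 5× activity: 0.3 × 5 = 1.5.
Non-CYP routes (14%) are unchanged.
New clearance relative to baseline: 2.24 + 1.5 + 0.14 = 3.88.
Steady-state concentration ∝ 1/CL: new value = 77 / 3.88 = 20 mg/L.

20 mg/L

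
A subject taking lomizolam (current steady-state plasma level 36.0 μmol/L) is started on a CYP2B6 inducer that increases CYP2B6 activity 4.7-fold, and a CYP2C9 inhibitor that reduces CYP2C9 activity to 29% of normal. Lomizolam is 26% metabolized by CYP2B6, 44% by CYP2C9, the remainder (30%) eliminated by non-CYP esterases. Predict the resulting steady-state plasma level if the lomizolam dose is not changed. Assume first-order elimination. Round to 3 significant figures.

21.8 μmol/L

The CYP2B6 pathway (26% of clearance) rises to 4.7× activity: 0.26 × 4.7 = 1.222.
The CYP2C9 pathway (44% of clearance) is reduced to 0.29× activity: 0.44 × 0.29 = 0.1276.
The remaining 30% of clearance is unaffected.
Relative clearance = 1.222 + 0.1276 + 0.3 = 1.6496.
Dividing the baseline by the relative clearance: 36.0 / 1.6496 = 21.8 μmol/L.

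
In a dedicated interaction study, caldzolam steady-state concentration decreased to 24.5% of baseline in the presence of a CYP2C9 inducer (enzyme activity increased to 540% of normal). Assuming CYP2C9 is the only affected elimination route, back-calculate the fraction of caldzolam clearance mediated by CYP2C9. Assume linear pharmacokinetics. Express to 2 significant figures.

CL'/CL = 1 / 0.245 = 4.082
5.4·fm + (1 − fm) = 4.082
fm = (4.082 − 1) / (5.4 − 1) = 0.70

0.70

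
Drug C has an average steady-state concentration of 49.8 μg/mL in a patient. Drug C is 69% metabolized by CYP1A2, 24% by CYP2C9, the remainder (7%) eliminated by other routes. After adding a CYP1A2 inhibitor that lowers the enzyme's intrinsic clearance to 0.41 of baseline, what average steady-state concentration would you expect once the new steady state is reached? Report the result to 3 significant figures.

CYP1A2: 0.69 × 0.41 = 0.2829
CYP2C9: 0.24 (unchanged)
Other: 0.07 (unchanged)
CL_new/CL_old = 0.2829 + 0.24 + 0.07 = 0.5929.
New average steady-state concentration = baseline ÷ relative clearance = 49.8 / 0.5929 = 84.0 μg/mL.

84.0 μg/mL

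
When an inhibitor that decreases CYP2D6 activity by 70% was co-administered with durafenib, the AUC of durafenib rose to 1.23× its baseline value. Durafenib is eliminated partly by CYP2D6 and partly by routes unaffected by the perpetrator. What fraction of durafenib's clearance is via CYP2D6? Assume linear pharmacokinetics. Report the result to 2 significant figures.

Write x for the fraction cleared via CYP2D6. The observed AUC change means clearance fell to 1/1.23 = 0.813 of baseline.
Setting x·0.3 + (1 − x) = 0.813 and solving: x = (0.813 − 1)/(0.3 − 1) = 0.27.

0.27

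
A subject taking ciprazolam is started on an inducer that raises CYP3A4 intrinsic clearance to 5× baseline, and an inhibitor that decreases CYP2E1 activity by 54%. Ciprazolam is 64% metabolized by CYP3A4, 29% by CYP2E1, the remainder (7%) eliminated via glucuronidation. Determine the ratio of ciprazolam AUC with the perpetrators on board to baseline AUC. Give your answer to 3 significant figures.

0.294

CYP3A4: 0.64 × 5 = 3.2
CYP2E1: 0.29 × 0.46 = 0.1334
Other: 0.07 (unchanged)
CL_new/CL_old = 3.2 + 0.1334 + 0.07 = 3.4034.
Because AUC varies inversely with clearance, the combined effect is 1 / 3.4034 = 0.294.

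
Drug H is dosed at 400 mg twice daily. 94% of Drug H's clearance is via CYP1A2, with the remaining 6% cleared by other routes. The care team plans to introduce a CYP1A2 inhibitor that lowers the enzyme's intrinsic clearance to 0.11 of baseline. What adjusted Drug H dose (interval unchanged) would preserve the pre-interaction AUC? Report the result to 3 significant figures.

The CYP1A2 pathway (94% of clearance) drops to 0.11× activity: 0.94 × 0.11 = 0.1034.
The remaining 6% of clearance is unaffected.
Relative clearance = 0.1034 + 0.06 = 0.1634.
Exposure is unchanged when dose changes in proportion to clearance. New dose = 400 mg × 0.1634 = 65.4 mg.

65.4 mg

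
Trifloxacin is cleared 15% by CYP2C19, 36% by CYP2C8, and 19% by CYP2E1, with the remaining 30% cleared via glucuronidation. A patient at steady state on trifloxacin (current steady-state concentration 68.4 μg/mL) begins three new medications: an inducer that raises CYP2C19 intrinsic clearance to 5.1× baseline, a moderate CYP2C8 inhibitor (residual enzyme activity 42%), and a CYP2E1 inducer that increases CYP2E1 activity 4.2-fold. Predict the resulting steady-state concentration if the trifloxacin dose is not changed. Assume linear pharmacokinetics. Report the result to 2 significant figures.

The CYP2C19 pathway (15% of clearance) increases to 5.1× activity: 0.15 × 5.1 = 0.765.
The CYP2C8 pathway (36% of clearance) falls to 0.42× activity: 0.36 × 0.42 = 0.1512.
The CYP2E1 pathway (19% of clearance) is boosted to 4.2× activity: 0.19 × 4.2 = 0.798.
The remaining 30% of clearance is unaffected.
CL_new/CL_old = 0.765 + 0.1512 + 0.798 + 0.3 = 2.0142.
Dividing the baseline by the relative clearance: 68.4 / 2.0142 = 34 μg/mL.

34 μg/mL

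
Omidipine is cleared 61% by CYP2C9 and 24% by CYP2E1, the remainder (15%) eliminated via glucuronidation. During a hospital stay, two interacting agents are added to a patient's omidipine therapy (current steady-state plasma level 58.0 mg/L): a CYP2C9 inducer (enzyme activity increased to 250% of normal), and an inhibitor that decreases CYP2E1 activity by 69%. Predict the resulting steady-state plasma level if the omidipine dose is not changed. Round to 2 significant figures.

33 mg/L

CYP2C9: 0.61 × 2.5 = 1.525
CYP2E1: 0.24 × 0.31 = 0.0744
Other: 0.15 (unchanged)
Relative clearance = 1.525 + 0.0744 + 0.15 = 1.7494.
Steady-state plasma level ∝ 1/CL: new value = 58.0 / 1.7494 = 33 mg/L.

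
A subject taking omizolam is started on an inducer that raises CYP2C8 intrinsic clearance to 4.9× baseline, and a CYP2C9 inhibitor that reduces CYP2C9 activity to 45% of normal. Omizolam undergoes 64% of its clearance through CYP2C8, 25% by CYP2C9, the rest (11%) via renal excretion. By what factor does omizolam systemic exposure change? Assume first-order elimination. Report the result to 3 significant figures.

0.298

The CYP2C8 pathway (64% of clearance) rises to 4.9× activity: 0.64 × 4.9 = 3.136.
The CYP2C9 pathway (25% of clearance) falls to 0.45× activity: 0.25 × 0.45 = 0.1125.
Non-CYP routes (11%) are unchanged.
CL_new/CL_old = 3.136 + 0.1125 + 0.11 = 3.3585.
Systemic exposure ∝ 1/CL: fold-change = 1 / 3.3585 = 0.298.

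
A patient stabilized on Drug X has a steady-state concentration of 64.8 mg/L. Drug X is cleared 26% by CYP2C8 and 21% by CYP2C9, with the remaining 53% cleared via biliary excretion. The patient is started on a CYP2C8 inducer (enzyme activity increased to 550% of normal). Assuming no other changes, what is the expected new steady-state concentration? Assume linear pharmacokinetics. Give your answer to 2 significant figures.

The CYP2C8 pathway (26% of clearance) rises to 5.5× activity: 0.26 × 5.5 = 1.43.
CYP2C9 (21%) and the residual 53% are unaffected.
Relative clearance = 1.43 + 0.21 + 0.53 = 2.17.
New steady-state concentration = baseline ÷ relative clearance = 64.8 / 2.17 = 30 mg/L.

30 mg/L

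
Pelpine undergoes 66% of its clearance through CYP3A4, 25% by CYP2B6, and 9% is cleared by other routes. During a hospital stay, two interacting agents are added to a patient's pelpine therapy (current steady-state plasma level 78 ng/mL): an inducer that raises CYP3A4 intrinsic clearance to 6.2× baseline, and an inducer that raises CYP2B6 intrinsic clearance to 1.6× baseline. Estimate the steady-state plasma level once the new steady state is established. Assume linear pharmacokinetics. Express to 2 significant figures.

17 ng/mL

The CYP3A4 pathway (66% of clearance) rises to 6.2× activity: 0.66 × 6.2 = 4.092.
The CYP2B6 pathway (25% of clearance) is boosted to 1.6× activity: 0.25 × 1.6 = 0.4.
Non-CYP routes (9%) are unchanged.
CL_new/CL_old = 4.092 + 0.4 + 0.09 = 4.582.
Steady-state plasma level ∝ 1/CL: new value = 78 / 4.582 = 17 ng/mL.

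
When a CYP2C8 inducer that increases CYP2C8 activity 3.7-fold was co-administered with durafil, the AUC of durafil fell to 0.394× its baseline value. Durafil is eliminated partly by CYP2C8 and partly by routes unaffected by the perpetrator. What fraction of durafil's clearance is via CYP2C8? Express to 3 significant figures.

Write x for the fraction cleared via CYP2C8. The observed AUC change means clearance rose to 1/0.394 = 2.538 of baseline.
Setting x·3.7 + (1 − x) = 2.538 and solving: x = (2.538 − 1)/(3.7 − 1) = 0.570.

0.570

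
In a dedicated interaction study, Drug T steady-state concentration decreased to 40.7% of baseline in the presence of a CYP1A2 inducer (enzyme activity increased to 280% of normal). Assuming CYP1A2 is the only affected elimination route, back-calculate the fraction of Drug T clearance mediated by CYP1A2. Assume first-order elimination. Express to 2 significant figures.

CL'/CL = 1 / 0.407 = 2.457
2.8·fm + (1 − fm) = 2.457
fm = (2.457 − 1) / (2.8 − 1) = 0.81

0.81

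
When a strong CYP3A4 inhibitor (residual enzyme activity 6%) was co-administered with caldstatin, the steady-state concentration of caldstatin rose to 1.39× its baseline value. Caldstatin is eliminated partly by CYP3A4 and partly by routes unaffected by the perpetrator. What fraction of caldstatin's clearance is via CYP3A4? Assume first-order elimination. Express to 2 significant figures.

Let fm be the CYP3A4 fraction. New clearance relative to baseline = fm × 0.06 + (1 − fm).
Steady-state concentration ratio = 1 / (new CL fraction), so new CL fraction = 1 / 1.39 = 0.7194.
fm × 0.06 + 1 − fm = 0.7194  ⇒  fm × (0.06 − 1) = −0.2806  ⇒  fm = 0.30.

0.30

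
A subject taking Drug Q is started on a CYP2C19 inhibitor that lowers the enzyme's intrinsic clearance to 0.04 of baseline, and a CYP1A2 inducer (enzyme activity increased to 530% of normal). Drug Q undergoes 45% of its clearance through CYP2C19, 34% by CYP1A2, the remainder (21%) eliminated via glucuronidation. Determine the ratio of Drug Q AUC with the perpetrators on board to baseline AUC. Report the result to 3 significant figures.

The CYP2C19 pathway (45% of clearance) drops to 0.04× activity: 0.45 × 0.04 = 0.018.
The CYP1A2 pathway (34% of clearance) rises to 5.3× activity: 0.34 × 5.3 = 1.802.
The remaining 21% of clearance is unaffected.
Relative clearance = 0.018 + 1.802 + 0.21 = 2.03.
Net AUC ratio = 1 / 2.03 = 0.493.

0.493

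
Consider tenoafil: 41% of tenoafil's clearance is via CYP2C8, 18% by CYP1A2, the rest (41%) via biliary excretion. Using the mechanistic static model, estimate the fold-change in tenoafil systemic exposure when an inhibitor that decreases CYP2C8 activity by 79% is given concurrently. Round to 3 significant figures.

The CYP2C8 pathway (41% of clearance) is reduced to 0.21× activity: 0.41 × 0.21 = 0.0861.
CYP1A2 (18%) and the residual 41% are unaffected.
New clearance relative to baseline: 0.0861 + 0.18 + 0.41 = 0.6761.
Systemic exposure is inversely proportional to clearance, so the fold-change is 1 / 0.6761 = 1.48.

1.48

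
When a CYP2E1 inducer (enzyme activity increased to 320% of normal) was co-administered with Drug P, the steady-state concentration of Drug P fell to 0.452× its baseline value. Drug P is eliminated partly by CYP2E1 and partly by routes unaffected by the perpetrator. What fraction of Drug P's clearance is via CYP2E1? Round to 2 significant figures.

Call the CYP2E1 fraction fm. After the interaction, CL_new/CL_old = fm × 3.2 + (1 − fm).
Steady-state concentration ratio = 1 / (new CL fraction), so new CL fraction = 1 / 0.452 = 2.212.
fm × 3.2 + 1 − fm = 2.212  ⇒  fm × (3.2 − 1) = 1.212  ⇒  fm = 0.55.

0.55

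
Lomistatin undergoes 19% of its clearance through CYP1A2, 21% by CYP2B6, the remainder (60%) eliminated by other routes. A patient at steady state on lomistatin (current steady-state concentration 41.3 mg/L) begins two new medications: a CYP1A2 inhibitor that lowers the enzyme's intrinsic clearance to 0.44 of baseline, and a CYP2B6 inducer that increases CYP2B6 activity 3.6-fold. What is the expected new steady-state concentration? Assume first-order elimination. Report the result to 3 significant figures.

28.7 mg/L

The CYP1A2 pathway (19% of clearance) drops to 0.44× activity: 0.19 × 0.44 = 0.0836.
The CYP2B6 pathway (21% of clearance) increases to 3.6× activity: 0.21 × 3.6 = 0.756.
The remaining 60% of clearance is unaffected.
CL_new/CL_old = 0.0836 + 0.756 + 0.6 = 1.4396.
Dividing the baseline by the relative clearance: 41.3 / 1.4396 = 28.7 mg/L.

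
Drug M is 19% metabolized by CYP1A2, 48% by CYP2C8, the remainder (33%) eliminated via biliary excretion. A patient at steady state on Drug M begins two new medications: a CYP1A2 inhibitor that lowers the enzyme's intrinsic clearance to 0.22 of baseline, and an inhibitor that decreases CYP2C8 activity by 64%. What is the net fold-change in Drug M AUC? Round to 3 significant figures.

1.84

The CYP1A2 pathway (19% of clearance) is reduced to 0.22× activity: 0.19 × 0.22 = 0.0418.
The CYP2C8 pathway (48% of clearance) drops to 0.36× activity: 0.48 × 0.36 = 0.1728.
Non-CYP routes (33%) are unchanged.
Relative clearance = 0.0418 + 0.1728 + 0.33 = 0.5446.
Net AUC ratio = 1 / 0.5446 = 1.84.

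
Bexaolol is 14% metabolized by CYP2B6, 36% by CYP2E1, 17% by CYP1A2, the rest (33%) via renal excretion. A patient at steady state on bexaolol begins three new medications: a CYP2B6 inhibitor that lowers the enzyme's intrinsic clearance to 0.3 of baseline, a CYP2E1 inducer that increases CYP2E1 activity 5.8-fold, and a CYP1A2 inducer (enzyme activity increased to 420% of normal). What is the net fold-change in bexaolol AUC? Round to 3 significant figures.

The CYP2B6 pathway (14% of clearance) is reduced to 0.3× activity: 0.14 × 0.3 = 0.042.
The CYP2E1 pathway (36% of clearance) rises to 5.8× activity: 0.36 × 5.8 = 2.088.
The CYP1A2 pathway (17% of clearance) rises to 4.2× activity: 0.17 × 4.2 = 0.714.
Non-CYP routes (33%) are unchanged.
New clearance relative to baseline: 0.042 + 2.088 + 0.714 + 0.33 = 3.174.
AUC ∝ 1/CL: fold-change = 1 / 3.174 = 0.315.

0.315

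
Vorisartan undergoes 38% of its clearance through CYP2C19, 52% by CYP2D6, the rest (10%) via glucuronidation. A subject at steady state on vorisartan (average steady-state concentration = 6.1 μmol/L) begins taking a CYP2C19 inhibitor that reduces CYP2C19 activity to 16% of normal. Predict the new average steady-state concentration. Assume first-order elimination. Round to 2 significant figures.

9.0 μmol/L

CYP2C19: 0.38 × 0.16 = 0.0608
CYP2D6: 0.52 (unchanged)
Other: 0.1 (unchanged)
CL_new/CL_old = 0.0608 + 0.52 + 0.1 = 0.6808.
New average steady-state concentration = baseline ÷ relative clearance = 6.1 / 0.6808 = 9.0 μmol/L.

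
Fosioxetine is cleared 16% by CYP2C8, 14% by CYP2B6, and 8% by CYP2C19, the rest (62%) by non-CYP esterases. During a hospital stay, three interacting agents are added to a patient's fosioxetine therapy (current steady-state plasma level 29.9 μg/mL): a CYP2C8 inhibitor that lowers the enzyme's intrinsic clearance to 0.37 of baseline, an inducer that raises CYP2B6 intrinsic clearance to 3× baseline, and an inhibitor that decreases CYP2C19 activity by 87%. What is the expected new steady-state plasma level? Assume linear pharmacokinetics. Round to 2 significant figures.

The CYP2C8 pathway (16% of clearance) is reduced to 0.37× activity: 0.16 × 0.37 = 0.0592.
The CYP2B6 pathway (14% of clearance) is boosted to 3× activity: 0.14 × 3 = 0.42.
The CYP2C19 pathway (8% of clearance) falls to 0.13× activity: 0.08 × 0.13 = 0.0104.
The remaining 62% of clearance is unaffected.
CL_new/CL_old = 0.0592 + 0.42 + 0.0104 + 0.62 = 1.1096.
New steady-state plasma level = 29.9 / 1.1096 = 27 μg/mL (concentration scales inversely with clearance).

27 μg/mL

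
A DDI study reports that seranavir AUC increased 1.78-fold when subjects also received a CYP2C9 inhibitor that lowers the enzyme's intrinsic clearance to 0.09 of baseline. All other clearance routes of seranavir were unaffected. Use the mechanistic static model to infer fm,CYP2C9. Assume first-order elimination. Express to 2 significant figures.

Write x for the fraction cleared via CYP2C9. The observed AUC change means clearance fell to 1/1.78 = 0.5618 of baseline.
Only the CYP2C9 route changed, so 0.5618 = x·0.09 + (1 − x), giving x = 0.48.

0.48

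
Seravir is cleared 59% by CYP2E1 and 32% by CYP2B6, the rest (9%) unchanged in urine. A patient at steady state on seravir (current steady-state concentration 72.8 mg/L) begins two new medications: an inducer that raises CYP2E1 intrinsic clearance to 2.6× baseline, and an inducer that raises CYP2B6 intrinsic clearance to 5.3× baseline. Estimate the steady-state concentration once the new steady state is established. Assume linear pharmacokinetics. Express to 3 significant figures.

The CYP2E1 pathway (59% of clearance) rises to 2.6× activity: 0.59 × 2.6 = 1.534.
The CYP2B6 pathway (32% of clearance) increases to 5.3× activity: 0.32 × 5.3 = 1.696.
Non-CYP routes (9%) are unchanged.
New clearance relative to baseline: 1.534 + 1.696 + 0.09 = 3.32.
Steady-state concentration ∝ 1/CL: new value = 72.8 / 3.32 = 21.9 mg/L.

21.9 mg/L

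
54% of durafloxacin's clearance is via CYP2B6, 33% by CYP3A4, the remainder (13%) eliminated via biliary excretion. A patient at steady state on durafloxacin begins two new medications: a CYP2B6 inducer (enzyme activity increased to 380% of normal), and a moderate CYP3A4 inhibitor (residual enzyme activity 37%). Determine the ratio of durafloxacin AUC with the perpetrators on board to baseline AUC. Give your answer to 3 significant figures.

The CYP2B6 pathway (54% of clearance) rises to 3.8× activity: 0.54 × 3.8 = 2.052.
The CYP3A4 pathway (33% of clearance) falls to 0.37× activity: 0.33 × 0.37 = 0.1221.
Non-CYP routes (13%) are unchanged.
New clearance relative to baseline: 2.052 + 0.1221 + 0.13 = 2.3041.
Because AUC varies inversely with clearance, the combined effect is 1 / 2.3041 = 0.434.

0.434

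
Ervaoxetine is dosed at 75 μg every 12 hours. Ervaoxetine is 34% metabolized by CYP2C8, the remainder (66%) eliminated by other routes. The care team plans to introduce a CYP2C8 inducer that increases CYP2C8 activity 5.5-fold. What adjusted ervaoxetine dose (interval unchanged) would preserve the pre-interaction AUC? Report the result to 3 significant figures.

CYP2C8: 0.34 × 5.5 = 1.87
Other: 0.66 (unchanged)
New clearance relative to baseline: 1.87 + 0.66 = 2.53.
Css,avg = (dose rate)/CL, so holding Css fixed requires dose ∝ CL: 75 × 2.53 = 190 μg.

190 μg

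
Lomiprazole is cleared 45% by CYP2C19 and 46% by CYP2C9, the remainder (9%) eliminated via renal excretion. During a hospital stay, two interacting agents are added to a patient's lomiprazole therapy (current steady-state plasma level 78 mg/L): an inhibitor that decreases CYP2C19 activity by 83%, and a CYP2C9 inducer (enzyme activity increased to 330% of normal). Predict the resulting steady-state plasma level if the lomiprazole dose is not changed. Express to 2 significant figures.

The CYP2C19 pathway (45% of clearance) is reduced to 0.17× activity: 0.45 × 0.17 = 0.0765.
The CYP2C9 pathway (46% of clearance) increases to 3.3× activity: 0.46 × 3.3 = 1.518.
The remaining 9% of clearance is unaffected.
Relative clearance = 0.0765 + 1.518 + 0.09 = 1.6845.
New steady-state plasma level = 78 / 1.6845 = 46 mg/L (concentration scales inversely with clearance).

46 mg/L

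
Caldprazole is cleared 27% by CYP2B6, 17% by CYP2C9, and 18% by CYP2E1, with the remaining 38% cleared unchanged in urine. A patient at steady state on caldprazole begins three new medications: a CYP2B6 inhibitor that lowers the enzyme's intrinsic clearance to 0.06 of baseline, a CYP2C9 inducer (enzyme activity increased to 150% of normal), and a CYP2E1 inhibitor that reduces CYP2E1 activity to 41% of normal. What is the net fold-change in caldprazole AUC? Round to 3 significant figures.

CYP2B6: 0.27 × 0.06 = 0.0162
CYP2C9: 0.17 × 1.5 = 0.255
CYP2E1: 0.18 × 0.41 = 0.0738
Other: 0.38 (unchanged)
New clearance relative to baseline: 0.0162 + 0.255 + 0.0738 + 0.38 = 0.725.
Net AUC ratio = 1 / 0.725 = 1.38.

1.38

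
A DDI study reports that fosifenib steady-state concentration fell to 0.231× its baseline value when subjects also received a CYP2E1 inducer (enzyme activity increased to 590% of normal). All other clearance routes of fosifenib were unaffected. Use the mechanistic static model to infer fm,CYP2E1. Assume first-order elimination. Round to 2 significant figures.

Write x for the fraction cleared via CYP2E1. The observed steady-state concentration change means clearance rose to 1/0.231 = 4.329 of baseline.
Setting x·5.9 + (1 − x) = 4.329 and solving: x = (4.329 − 1)/(5.9 − 1) = 0.68.

0.68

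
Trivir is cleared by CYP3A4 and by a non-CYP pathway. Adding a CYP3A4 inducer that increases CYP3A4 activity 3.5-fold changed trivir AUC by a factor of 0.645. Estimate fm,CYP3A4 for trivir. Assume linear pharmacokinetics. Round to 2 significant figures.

0.22

CL'/CL = 1 / 0.645 = 1.55
3.5·fm + (1 − fm) = 1.55
fm = (1.55 − 1) / (3.5 − 1) = 0.22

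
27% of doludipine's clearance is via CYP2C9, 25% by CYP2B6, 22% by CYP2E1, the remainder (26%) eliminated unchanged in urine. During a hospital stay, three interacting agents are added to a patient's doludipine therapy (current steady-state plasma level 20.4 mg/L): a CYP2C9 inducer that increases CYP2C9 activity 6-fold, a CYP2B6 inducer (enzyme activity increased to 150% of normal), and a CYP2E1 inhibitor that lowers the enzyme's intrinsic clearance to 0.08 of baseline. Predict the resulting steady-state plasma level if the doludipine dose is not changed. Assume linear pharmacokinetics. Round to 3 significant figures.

The CYP2C9 pathway (27% of clearance) rises to 6× activity: 0.27 × 6 = 1.62.
The CYP2B6 pathway (25% of clearance) is boosted to 1.5× activity: 0.25 × 1.5 = 0.375.
The CYP2E1 pathway (22% of clearance) drops to 0.08× activity: 0.22 × 0.08 = 0.0176.
The remaining 26% of clearance is unaffected.
Relative clearance = 1.62 + 0.375 + 0.0176 + 0.26 = 2.2726.
Dividing the baseline by the relative clearance: 20.4 / 2.2726 = 8.98 mg/L.

8.98 mg/L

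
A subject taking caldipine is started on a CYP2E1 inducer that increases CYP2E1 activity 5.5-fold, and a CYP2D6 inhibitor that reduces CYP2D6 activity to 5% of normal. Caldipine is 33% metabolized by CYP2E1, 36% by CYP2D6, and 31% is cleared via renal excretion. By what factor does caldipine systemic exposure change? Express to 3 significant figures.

The CYP2E1 pathway (33% of clearance) rises to 5.5× activity: 0.33 × 5.5 = 1.815.
The CYP2D6 pathway (36% of clearance) is reduced to 0.05× activity: 0.36 × 0.05 = 0.018.
The remaining 31% of clearance is unaffected.
CL_new/CL_old = 1.815 + 0.018 + 0.31 = 2.143.
Systemic exposure ∝ 1/CL: fold-change = 1 / 2.143 = 0.467.

0.467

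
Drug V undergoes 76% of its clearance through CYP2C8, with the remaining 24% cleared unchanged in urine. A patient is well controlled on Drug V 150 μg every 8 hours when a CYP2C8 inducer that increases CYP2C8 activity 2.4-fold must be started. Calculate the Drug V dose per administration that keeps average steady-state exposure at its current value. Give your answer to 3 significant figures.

The CYP2C8 pathway (76% of clearance) increases to 2.4× activity: 0.76 × 2.4 = 1.824.
The remaining 24% of clearance is unaffected.
Relative clearance = 1.824 + 0.24 = 2.064.
Css,avg = (dose rate)/CL, so holding Css fixed requires dose ∝ CL: 150 × 2.064 = 310 μg.

310 μg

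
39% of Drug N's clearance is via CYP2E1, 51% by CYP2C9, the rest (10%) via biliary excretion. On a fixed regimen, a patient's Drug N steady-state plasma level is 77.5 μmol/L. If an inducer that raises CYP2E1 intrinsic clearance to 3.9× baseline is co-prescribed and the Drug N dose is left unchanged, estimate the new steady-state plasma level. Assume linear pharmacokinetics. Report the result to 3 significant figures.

The CYP2E1 pathway (39% of clearance) rises to 3.9× activity: 0.39 × 3.9 = 1.521.
CYP2C9 (51%) and the residual 10% are unaffected.
Relative clearance = 1.521 + 0.51 + 0.1 = 2.131.
With dosing unchanged, steady-state plasma level scales as 1/CL: 77.5 / 2.131 = 36.4 μmol/L.

36.4 μmol/L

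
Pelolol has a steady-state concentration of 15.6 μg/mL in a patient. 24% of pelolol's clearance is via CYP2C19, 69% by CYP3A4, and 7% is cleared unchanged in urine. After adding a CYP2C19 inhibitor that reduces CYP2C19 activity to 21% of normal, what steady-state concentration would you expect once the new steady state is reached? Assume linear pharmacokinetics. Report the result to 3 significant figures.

19.2 μg/mL

The CYP2C19 pathway (24% of clearance) falls to 0.21× activity: 0.24 × 0.21 = 0.0504.
CYP3A4 (69%) and the residual 7% are unaffected.
CL_new/CL_old = 0.0504 + 0.69 + 0.07 = 0.8104.
Steady-state concentration ∝ 1/CL, so new value = 15.6 / 0.8104 = 19.2 μg/mL.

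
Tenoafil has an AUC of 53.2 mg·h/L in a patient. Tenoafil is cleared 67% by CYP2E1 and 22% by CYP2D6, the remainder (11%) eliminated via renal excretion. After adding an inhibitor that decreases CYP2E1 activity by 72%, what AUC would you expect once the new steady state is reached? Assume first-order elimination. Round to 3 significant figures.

103 mg·h/L

CYP2E1: 0.67 × 0.28 = 0.1876
CYP2D6: 0.22 (unchanged)
Other: 0.11 (unchanged)
Relative clearance = 0.1876 + 0.22 + 0.11 = 0.5176.
New AUC = baseline ÷ relative clearance = 53.2 / 0.5176 = 103 mg·h/L.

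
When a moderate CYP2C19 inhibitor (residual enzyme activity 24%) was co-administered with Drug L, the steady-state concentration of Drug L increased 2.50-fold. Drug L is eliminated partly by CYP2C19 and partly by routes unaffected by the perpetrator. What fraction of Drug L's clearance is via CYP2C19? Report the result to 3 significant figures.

0.789

CL'/CL = 1 / 2.50 = 0.4
0.24·fm + (1 − fm) = 0.4
fm = (0.4 − 1) / (0.24 − 1) = 0.789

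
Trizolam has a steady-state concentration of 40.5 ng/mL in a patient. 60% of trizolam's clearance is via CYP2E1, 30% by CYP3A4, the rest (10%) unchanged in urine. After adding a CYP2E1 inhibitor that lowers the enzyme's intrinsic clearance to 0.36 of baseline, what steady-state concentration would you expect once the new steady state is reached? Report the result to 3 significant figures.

CYP2E1: 0.6 × 0.36 = 0.216
CYP3A4: 0.3 (unchanged)
Other: 0.1 (unchanged)
New clearance relative to baseline: 0.216 + 0.3 + 0.1 = 0.616.
With dosing unchanged, steady-state concentration scales as 1/CL: 40.5 / 0.616 = 65.7 ng/mL.

65.7 ng/mL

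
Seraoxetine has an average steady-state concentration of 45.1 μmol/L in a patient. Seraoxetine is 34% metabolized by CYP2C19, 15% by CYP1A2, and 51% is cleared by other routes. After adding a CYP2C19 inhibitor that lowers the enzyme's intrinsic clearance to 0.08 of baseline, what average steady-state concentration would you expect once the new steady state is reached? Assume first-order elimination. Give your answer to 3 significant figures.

65.6 μmol/L

CYP2C19: 0.34 × 0.08 = 0.0272
CYP1A2: 0.15 (unchanged)
Other: 0.51 (unchanged)
New clearance relative to baseline: 0.0272 + 0.15 + 0.51 = 0.6872.
Average steady-state concentration ∝ 1/CL, so new value = 45.1 / 0.6872 = 65.6 μmol/L.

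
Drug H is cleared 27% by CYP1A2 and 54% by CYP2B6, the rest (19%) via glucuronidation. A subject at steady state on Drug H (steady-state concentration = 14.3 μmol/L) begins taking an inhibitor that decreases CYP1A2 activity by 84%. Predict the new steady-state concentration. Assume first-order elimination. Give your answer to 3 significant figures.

18.5 μmol/L

The CYP1A2 pathway (27% of clearance) drops to 0.16× activity: 0.27 × 0.16 = 0.0432.
CYP2B6 (54%) and the residual 19% are unaffected.
CL_new/CL_old = 0.0432 + 0.54 + 0.19 = 0.7732.
Steady-state concentration ∝ 1/CL, so new value = 14.3 / 0.7732 = 18.5 μmol/L.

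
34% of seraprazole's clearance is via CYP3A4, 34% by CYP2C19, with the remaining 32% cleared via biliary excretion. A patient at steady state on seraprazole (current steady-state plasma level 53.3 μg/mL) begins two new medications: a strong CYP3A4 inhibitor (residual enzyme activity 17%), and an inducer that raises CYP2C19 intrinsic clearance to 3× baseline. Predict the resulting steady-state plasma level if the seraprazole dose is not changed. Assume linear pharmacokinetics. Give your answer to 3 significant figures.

38.1 μg/mL

The CYP3A4 pathway (34% of clearance) falls to 0.17× activity: 0.34 × 0.17 = 0.0578.
The CYP2C19 pathway (34% of clearance) rises to 3× activity: 0.34 × 3 = 1.02.
The remaining 32% of clearance is unaffected.
New clearance relative to baseline: 0.0578 + 1.02 + 0.32 = 1.3978.
Dividing the baseline by the relative clearance: 53.3 / 1.3978 = 38.1 μg/mL.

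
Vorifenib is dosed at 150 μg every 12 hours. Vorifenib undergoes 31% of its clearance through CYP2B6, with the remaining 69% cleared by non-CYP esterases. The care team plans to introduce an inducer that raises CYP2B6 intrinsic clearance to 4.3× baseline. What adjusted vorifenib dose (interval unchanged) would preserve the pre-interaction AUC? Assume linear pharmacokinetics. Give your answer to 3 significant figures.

303 μg

The CYP2B6 pathway (31% of clearance) increases to 4.3× activity: 0.31 × 4.3 = 1.333.
The remaining 69% of clearance is unaffected.
New clearance relative to baseline: 1.333 + 0.69 = 2.023.
Css,avg = (dose rate)/CL, so holding Css fixed requires dose ∝ CL: 150 × 2.023 = 303 μg.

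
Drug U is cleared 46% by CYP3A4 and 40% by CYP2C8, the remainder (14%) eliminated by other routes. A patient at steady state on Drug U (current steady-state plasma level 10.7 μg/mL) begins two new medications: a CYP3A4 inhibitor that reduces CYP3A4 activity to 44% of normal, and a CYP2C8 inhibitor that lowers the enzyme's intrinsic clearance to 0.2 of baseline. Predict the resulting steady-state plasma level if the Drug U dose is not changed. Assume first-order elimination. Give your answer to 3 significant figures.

25.3 μg/mL

CYP3A4: 0.46 × 0.44 = 0.2024
CYP2C8: 0.4 × 0.2 = 0.08
Other: 0.14 (unchanged)
CL_new/CL_old = 0.2024 + 0.08 + 0.14 = 0.4224.
Steady-state plasma level ∝ 1/CL: new value = 10.7 / 0.4224 = 25.3 μg/mL.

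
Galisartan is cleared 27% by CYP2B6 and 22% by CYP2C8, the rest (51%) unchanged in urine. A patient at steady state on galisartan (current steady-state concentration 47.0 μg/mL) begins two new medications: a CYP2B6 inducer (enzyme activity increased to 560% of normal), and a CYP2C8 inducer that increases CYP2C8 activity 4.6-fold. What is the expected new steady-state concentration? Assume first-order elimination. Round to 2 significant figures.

15 μg/mL

The CYP2B6 pathway (27% of clearance) is boosted to 5.6× activity: 0.27 × 5.6 = 1.512.
The CYP2C8 pathway (22% of clearance) is boosted to 4.6× activity: 0.22 × 4.6 = 1.012.
Non-CYP routes (51%) are unchanged.
New clearance relative to baseline: 1.512 + 1.012 + 0.51 = 3.034.
Steady-state concentration ∝ 1/CL: new value = 47.0 / 3.034 = 15 μg/mL.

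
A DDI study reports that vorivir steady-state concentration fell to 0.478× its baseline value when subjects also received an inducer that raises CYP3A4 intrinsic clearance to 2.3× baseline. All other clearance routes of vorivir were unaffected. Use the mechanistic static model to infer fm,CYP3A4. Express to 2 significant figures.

0.84

Write x for the fraction cleared via CYP3A4. The observed steady-state concentration change means clearance rose to 1/0.478 = 2.092 of baseline.
Only the CYP3A4 route changed, so 2.092 = x·2.3 + (1 − x), giving x = 0.84.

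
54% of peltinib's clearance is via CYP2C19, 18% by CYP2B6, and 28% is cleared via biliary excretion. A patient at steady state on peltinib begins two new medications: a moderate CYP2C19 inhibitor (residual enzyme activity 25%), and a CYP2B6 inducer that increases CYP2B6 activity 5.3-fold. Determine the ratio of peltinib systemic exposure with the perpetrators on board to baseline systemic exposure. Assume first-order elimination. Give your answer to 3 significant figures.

0.730

The CYP2C19 pathway (54% of clearance) drops to 0.25× activity: 0.54 × 0.25 = 0.135.
The CYP2B6 pathway (18% of clearance) rises to 5.3× activity: 0.18 × 5.3 = 0.954.
The remaining 28% of clearance is unaffected.
CL_new/CL_old = 0.135 + 0.954 + 0.28 = 1.369.
Systemic exposure ∝ 1/CL: fold-change = 1 / 1.369 = 0.730.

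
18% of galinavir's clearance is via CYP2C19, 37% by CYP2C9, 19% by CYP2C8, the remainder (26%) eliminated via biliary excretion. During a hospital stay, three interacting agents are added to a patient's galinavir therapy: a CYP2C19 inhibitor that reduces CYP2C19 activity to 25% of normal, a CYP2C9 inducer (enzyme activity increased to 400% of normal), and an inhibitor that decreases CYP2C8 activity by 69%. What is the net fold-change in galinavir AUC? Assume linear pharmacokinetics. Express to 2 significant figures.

CYP2C19: 0.18 × 0.25 = 0.045
CYP2C9: 0.37 × 4 = 1.48
CYP2C8: 0.19 × 0.31 = 0.0589
Other: 0.26 (unchanged)
Relative clearance = 0.045 + 1.48 + 0.0589 + 0.26 = 1.8439.
AUC ∝ 1/CL: fold-change = 1 / 1.8439 = 0.54.

0.54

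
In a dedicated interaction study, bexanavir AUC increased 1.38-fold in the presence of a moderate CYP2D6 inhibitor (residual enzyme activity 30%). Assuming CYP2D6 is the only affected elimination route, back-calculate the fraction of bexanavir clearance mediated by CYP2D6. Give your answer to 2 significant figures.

Call the CYP2D6 fraction fm. After the interaction, CL_new/CL_old = fm × 0.3 + (1 − fm).
AUC ratio = 1 / (new CL fraction), so new CL fraction = 1 / 1.38 = 0.7246.
fm × 0.3 + 1 − fm = 0.7246  ⇒  fm × (0.3 − 1) = −0.2754  ⇒  fm = 0.39.

0.39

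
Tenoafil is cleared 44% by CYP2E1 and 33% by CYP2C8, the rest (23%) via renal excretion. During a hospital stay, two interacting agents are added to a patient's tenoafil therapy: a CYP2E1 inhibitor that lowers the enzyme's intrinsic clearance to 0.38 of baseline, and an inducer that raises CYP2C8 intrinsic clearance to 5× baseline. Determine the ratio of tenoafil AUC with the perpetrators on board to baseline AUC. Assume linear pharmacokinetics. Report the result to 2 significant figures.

The CYP2E1 pathway (44% of clearance) drops to 0.38× activity: 0.44 × 0.38 = 0.1672.
The CYP2C8 pathway (33% of clearance) increases to 5× activity: 0.33 × 5 = 1.65.
The remaining 23% of clearance is unaffected.
New clearance relative to baseline: 0.1672 + 1.65 + 0.23 = 2.0472.
Because AUC varies inversely with clearance, the combined effect is 1 / 2.0472 = 0.49.

0.49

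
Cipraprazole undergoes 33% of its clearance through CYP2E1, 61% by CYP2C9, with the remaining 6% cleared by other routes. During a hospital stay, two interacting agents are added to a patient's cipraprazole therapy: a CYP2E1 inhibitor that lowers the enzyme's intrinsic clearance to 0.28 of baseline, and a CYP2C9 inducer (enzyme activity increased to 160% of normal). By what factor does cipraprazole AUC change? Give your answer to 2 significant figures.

CYP2E1: 0.33 × 0.28 = 0.0924
CYP2C9: 0.61 × 1.6 = 0.976
Other: 0.06 (unchanged)
Relative clearance = 0.0924 + 0.976 + 0.06 = 1.1284.
Because AUC varies inversely with clearance, the combined effect is 1 / 1.1284 = 0.89.

0.89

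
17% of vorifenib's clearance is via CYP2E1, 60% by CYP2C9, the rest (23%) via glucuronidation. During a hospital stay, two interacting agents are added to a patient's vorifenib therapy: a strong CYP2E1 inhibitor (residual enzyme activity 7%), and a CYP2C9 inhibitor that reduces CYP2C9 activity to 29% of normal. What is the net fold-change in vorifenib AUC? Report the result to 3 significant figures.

The CYP2E1 pathway (17% of clearance) drops to 0.07× activity: 0.17 × 0.07 = 0.0119.
The CYP2C9 pathway (60% of clearance) is reduced to 0.29× activity: 0.6 × 0.29 = 0.174.
The remaining 23% of clearance is unaffected.
Relative clearance = 0.0119 + 0.174 + 0.23 = 0.4159.
Net AUC ratio = 1 / 0.4159 = 2.40.

2.40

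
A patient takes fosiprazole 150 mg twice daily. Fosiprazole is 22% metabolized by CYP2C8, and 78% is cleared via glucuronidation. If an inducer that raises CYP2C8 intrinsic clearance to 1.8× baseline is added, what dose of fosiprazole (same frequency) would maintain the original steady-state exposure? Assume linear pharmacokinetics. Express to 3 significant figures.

CYP2C8: 0.22 × 1.8 = 0.396
Other: 0.78 (unchanged)
CL_new/CL_old = 0.396 + 0.78 = 1.176.
Exposure is unchanged when dose changes in proportion to clearance. New dose = 150 mg × 1.176 = 176 mg.

176 mg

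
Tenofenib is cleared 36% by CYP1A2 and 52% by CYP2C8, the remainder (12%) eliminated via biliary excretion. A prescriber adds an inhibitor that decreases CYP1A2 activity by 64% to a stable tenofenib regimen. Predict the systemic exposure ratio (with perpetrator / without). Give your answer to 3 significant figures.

1.30

The CYP1A2 pathway (36% of clearance) drops to 0.36× activity: 0.36 × 0.36 = 0.1296.
CYP2C8 (52%) and the residual 12% are unaffected.
New clearance relative to baseline: 0.1296 + 0.52 + 0.12 = 0.7696.
Systemic exposure ratio = CL_old/CL_new = 1 / 0.7696 = 1.30.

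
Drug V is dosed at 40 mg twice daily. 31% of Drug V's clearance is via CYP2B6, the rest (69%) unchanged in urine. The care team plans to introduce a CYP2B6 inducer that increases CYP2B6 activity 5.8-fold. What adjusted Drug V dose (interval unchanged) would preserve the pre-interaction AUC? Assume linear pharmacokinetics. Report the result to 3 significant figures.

The CYP2B6 pathway (31% of clearance) increases to 5.8× activity: 0.31 × 5.8 = 1.798.
Non-CYP routes (69%) are unchanged.
Relative clearance = 1.798 + 0.69 = 2.488.
Exposure is unchanged when dose changes in proportion to clearance. New dose = 40 mg × 2.488 = 99.5 mg.

99.5 mg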